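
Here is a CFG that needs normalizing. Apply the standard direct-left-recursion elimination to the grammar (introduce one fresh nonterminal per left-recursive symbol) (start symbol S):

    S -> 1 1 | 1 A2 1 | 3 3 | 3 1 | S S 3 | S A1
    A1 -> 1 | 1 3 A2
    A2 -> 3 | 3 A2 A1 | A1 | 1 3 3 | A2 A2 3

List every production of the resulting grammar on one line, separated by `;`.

S -> 1 1 S' | 1 A2 1 S' | 3 3 S' | 3 1 S'; A1 -> 1 | 1 3 A2; A2 -> 3 A2' | 3 A2 A1 A2' | A1 A2' | 1 3 3 A2'; S' -> S 3 S' | A1 S' | ε; A2' -> A2 3 A2' | ε

Left recursion appears on S, A2.
For S: α = {S 3, A1}, β = {1 1, 1 A2 1, 3 3, 3 1}. Rewrite as S → β S' and S' → α S' | ε.
For A2: α = {A2 3}, β = {3, 3 A2 A1, A1, 1 3 3}. Rewrite as A2 → β A2' and A2' → α A2' | ε.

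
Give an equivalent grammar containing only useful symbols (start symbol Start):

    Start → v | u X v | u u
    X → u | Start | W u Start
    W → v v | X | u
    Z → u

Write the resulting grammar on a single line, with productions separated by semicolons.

Generating nonterminals: {Start, W, X, Z}.
Reachable from Start after that: {Start, W, X}.
Removed useless symbols: {Z} and every production mentioning them.

Start → v | u X v | u u; X → u | Start | W u Start; W → v v | X | u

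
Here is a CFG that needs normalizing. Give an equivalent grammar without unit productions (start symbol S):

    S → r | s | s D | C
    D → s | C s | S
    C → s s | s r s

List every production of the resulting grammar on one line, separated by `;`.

S → s s | s r s | r | s | s D; D → r | s | s D | s s | s r s | C s; C → s s | s r s

Unit pairs: D ⇒* {C, S}; S ⇒* {C}.
For every A with A ⇒* B via unit rules, add B's non-unit alternatives to A; then delete every rule of the form X → Y.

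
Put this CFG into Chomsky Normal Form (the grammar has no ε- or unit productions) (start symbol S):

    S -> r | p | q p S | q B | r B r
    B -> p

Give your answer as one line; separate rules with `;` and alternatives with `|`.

Introduce a nonterminal for each terminal appearing in a rule of length ≥ 2: X1 → q, X2 → p, X3 → r.
Binarize each right-hand side of length ≥ 3 by chaining fresh nonterminals (Y1, Y2, …): affected rules were S → X1 X2 S; S → X3 B X3.

S -> r | p | X1 Y1 | X1 B | X3 Y2; B -> p; X1 -> q; X2 -> p; X3 -> r; Y1 -> X2 S; Y2 -> B X3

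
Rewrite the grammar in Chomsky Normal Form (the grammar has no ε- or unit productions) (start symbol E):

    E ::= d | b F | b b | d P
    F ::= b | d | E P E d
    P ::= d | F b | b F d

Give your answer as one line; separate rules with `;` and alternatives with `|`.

Introduce a nonterminal for each terminal appearing in a rule of length ≥ 2: X1 → b, X2 → d.
Binarize each right-hand side of length ≥ 3 by chaining fresh nonterminals (Y1, Y2, …): affected rules were F → E P E X2; P → X1 F X2.

E ::= d | X1 F | X1 X1 | X2 P; F ::= b | d | E Y1; P ::= d | F X1 | X1 Y3; X1 ::= b; X2 ::= d; Y1 ::= P Y2; Y2 ::= E X2; Y3 ::= F X2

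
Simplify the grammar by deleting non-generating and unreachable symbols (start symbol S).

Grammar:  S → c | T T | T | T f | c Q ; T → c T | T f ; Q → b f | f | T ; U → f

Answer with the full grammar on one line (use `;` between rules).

Generating nonterminals: {Q, S, U}.
Reachable from S after that: {Q, S}.
Removed useless symbols: {T, U} and every production mentioning them.

S → c | c Q; Q → b f | f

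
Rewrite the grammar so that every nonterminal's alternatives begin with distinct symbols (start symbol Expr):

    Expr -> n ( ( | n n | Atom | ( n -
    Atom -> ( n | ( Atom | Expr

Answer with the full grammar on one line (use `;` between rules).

Expr -> Atom | ( n - | n Expr1; Atom -> Expr | ( Atom1; Expr1 -> ( ( | n; Atom1 -> n | Atom

Expr has alternatives sharing prefix 'n': factor to Expr → n Expr1 with Expr1 → ( ( | n.
Atom has alternatives sharing prefix '(': factor to Atom → ( Atom1 with Atom1 → n | Atom.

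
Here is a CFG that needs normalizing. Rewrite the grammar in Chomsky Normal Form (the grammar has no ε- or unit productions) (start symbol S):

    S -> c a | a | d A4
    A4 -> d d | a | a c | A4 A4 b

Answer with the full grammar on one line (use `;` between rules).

S -> X1 X2 | a | X3 A4; A4 -> X3 X3 | a | X2 X1 | A4 Y1; X1 -> c; X2 -> a; X3 -> d; X4 -> b; Y1 -> A4 X4

Introduce a nonterminal for each terminal appearing in a rule of length ≥ 2: X1 → c, X2 → a, X3 → d, X4 → b.
Binarize each right-hand side of length ≥ 3 by chaining fresh nonterminals (Y1, Y2, …): affected rules were A4 → A4 A4 X4.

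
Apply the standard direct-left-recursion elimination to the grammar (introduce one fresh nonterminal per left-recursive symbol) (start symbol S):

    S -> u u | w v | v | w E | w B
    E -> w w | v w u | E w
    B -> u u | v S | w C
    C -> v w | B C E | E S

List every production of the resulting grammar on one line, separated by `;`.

S -> u u | w v | v | w E | w B; E -> w w E' | v w u E'; B -> u u | v S | w C; C -> v w | B C E | E S; E' -> w E' | ε

Left recursion appears on E.
For E: α = {w}, β = {w w, v w u}. Rewrite as E → β E' and E' → α E' | ε.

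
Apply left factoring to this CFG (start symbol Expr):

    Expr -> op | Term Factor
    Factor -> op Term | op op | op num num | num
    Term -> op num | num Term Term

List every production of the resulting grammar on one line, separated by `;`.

Expr -> op | Term Factor; Factor -> num | op Factor1; Term -> op num | num Term Term; Factor1 -> Term | op | num num

Factor has alternatives sharing prefix 'op': factor to Factor → op Factor1 with Factor1 → Term | op | num num.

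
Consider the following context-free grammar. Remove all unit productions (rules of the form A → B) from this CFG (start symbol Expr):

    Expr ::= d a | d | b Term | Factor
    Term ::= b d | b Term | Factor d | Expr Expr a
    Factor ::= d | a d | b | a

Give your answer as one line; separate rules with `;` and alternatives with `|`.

Unit pairs: Expr ⇒* {Factor}.
For every A with A ⇒* B via unit rules, add B's non-unit alternatives to A; then delete every rule of the form X → Y.

Expr ::= d | a d | b | a | d a | b Term; Term ::= b d | b Term | Factor d | Expr Expr a; Factor ::= d | a d | b | a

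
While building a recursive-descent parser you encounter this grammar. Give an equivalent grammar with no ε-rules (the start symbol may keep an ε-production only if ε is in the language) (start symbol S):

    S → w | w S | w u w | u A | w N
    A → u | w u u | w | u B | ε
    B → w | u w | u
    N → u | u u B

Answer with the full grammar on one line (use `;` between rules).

S → w | w S | w u w | u A | u | w N; A → u | w u u | w | u B; B → w | u w | u; N → u | u u B

The nullable symbols are {A}.
ε ∉ L(G), so no ε-production is kept.
Expand every rule over subsets of its nullable positions: S → u A gives u A | u.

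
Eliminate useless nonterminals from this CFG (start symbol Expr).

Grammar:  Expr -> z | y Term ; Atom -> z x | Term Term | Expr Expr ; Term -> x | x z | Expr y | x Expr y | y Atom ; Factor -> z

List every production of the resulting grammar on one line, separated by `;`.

Expr -> z | y Term; Atom -> z x | Term Term | Expr Expr; Term -> x | x z | Expr y | x Expr y | y Atom

Generating nonterminals: {Atom, Expr, Factor, Term}.
Reachable from Expr after that: {Atom, Expr, Term}.
Removed useless symbols: {Factor} and every production mentioning them.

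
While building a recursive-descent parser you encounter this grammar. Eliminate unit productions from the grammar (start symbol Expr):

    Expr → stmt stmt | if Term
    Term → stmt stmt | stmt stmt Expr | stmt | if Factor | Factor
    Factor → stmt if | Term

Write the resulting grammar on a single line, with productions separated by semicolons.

Unit pairs: Factor ⇒* {Term}; Term ⇒* {Factor}.
For each unit pair (A, B), copy every non-unit production of B to A, then drop all unit productions.

Expr → stmt stmt | if Term; Term → stmt stmt | stmt stmt Expr | stmt | if Factor | stmt if; Factor → stmt stmt | stmt stmt Expr | stmt | if Factor | stmt if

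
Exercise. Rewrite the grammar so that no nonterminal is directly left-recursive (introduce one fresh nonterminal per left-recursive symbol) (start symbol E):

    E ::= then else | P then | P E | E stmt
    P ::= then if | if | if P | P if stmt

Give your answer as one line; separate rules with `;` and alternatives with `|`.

Left recursion appears on E, P.
For E: α = {stmt}, β = {then else, P then, P E}. Rewrite as E → β E' and E' → α E' | ε.
For P: α = {if stmt}, β = {then if, if, if P}. Rewrite as P → β P' and P' → α P' | ε.

E ::= then else E' | P then E' | P E E'; P ::= then if P' | if P' | if P P'; E' ::= stmt E' | ε; P' ::= if stmt P' | ε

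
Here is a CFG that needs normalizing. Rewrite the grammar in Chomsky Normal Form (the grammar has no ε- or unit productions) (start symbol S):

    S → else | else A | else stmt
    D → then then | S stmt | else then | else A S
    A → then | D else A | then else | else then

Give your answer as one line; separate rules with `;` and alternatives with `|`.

S → else | X1 A | X1 X2; D → X3 X3 | S X2 | X1 X3 | X1 Y1; A → then | D Y2 | X3 X1 | X1 X3; X1 → else; X2 → stmt; X3 → then; Y1 → A S; Y2 → X1 A

Introduce a nonterminal for each terminal appearing in a rule of length ≥ 2: X1 → else, X2 → stmt, X3 → then.
Binarize each right-hand side of length ≥ 3 by chaining fresh nonterminals (Y1, Y2, …): affected rules were D → X1 A S; A → D X1 A.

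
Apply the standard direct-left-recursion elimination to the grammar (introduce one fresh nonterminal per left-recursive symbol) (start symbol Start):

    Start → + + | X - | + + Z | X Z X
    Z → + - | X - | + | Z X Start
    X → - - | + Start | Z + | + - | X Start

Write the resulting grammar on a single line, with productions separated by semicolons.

Z, X are directly left-recursive.
For Z: α = {X Start}, β = {+ -, X -, +}. Rewrite as Z → β Z1 and Z1 → α Z1 | ε.
For X: α = {Start}, β = {- -, + Start, Z +, + -}. Rewrite as X → β X1 and X1 → α X1 | ε.

Start → + + | X - | + + Z | X Z X; Z → + - Z1 | X - Z1 | + Z1; X → - - X1 | + Start X1 | Z + X1 | + - X1; Z1 → X Start Z1 | ε; X1 → Start X1 | ε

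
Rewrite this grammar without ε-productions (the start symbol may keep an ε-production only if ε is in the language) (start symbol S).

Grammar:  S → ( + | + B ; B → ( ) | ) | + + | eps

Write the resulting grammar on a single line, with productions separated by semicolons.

S → ( + | + B | +; B → ( ) | ) | + +

Nullable nonterminals: {B}.
ε ∉ L(G), so no ε-production is kept.
For each production, add variants omitting each subset of nullable occurrences: S → + B gives + B | +.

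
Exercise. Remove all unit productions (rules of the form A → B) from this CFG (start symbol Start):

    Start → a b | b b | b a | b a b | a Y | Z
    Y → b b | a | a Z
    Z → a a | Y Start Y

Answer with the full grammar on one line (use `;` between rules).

Unit pairs: Start ⇒* {Z}.
For every A with A ⇒* B via unit rules, add B's non-unit alternatives to A; then delete every rule of the form X → Y.

Start → a a | Y Start Y | a b | b b | b a | b a b | a Y; Y → b b | a | a Z; Z → a a | Y Start Y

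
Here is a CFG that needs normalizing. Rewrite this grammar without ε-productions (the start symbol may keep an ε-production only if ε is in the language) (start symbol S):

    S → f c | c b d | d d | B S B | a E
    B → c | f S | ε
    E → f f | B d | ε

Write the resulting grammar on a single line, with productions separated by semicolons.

S → f c | c b d | d d | B S B | B S | S B | a E | a; B → c | f S; E → f f | B d | d

Nullable nonterminals: {B, E}.
ε ∉ L(G), so no ε-production is kept.
Add the nullable-subset variants: S → B S B gives B S B | B S | S B. S → a E gives a E | a. E → B d gives B d | d.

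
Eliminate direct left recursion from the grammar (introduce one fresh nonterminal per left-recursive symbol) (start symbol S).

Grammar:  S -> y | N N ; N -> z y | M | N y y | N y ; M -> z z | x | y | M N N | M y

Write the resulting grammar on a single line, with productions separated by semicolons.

S -> y | N N; N -> z y N' | M N'; M -> z z M' | x M' | y M'; N' -> y y N' | y N' | ε; M' -> N N M' | y M' | ε

N, M are directly left-recursive.
For N: α = {y y, y}, β = {z y, M}. Rewrite as N → β N' and N' → α N' | ε.
For M: α = {N N, y}, β = {z z, x, y}. Rewrite as M → β M' and M' → α M' | ε.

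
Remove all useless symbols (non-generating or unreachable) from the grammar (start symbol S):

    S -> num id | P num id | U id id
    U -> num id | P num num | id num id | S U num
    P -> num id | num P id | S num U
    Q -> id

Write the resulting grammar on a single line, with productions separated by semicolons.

S -> num id | P num id | U id id; U -> num id | P num num | id num id | S U num; P -> num id | num P id | S num U

Generating nonterminals: {P, Q, S, U}.
Reachable from S after that: {P, S, U}.
Removed useless symbols: {Q} and every production mentioning them.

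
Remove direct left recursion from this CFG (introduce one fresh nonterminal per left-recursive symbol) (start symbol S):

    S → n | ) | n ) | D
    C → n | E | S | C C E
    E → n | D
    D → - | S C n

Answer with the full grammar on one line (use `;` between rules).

C is directly left-recursive.
For C: α = {C E}, β = {n, E, S}. Rewrite as C → β C' and C' → α C' | ε.

S → n | ) | n ) | D; C → n C' | E C' | S C'; E → n | D; D → - | S C n; C' → C E C' | eps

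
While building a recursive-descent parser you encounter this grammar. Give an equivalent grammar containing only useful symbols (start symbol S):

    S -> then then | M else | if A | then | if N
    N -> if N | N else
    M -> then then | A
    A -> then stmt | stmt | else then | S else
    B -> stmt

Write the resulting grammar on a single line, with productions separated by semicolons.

S -> then then | M else | if A | then; M -> then then | A; A -> then stmt | stmt | else then | S else

Generating nonterminals: {A, B, M, S}.
Reachable from S after that: {A, M, S}.
Removed useless symbols: {B, N} and every production mentioning them.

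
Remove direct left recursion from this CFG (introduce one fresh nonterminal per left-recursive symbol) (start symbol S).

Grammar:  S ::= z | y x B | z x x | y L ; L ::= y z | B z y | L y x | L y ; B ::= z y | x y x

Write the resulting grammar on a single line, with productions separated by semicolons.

S ::= z | y x B | z x x | y L; L ::= y z L' | B z y L'; B ::= z y | x y x; L' ::= y x L' | y L' | ε

L is directly left-recursive.
For L: α = {y x, y}, β = {y z, B z y}. Rewrite as L → β L' and L' → α L' | ε.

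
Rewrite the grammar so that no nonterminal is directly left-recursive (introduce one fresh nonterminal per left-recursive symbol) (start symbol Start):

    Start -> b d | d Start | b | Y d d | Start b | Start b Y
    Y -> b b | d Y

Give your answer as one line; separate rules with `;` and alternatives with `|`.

Start -> b d Start1 | d Start Start1 | b Start1 | Y d d Start1; Y -> b b | d Y; Start1 -> b Start1 | b Y Start1 | ε

Directly left-recursive nonterminal: Start.
For Start: α = {b, b Y}, β = {b d, d Start, b, Y d d}. Rewrite as Start → β Start1 and Start1 → α Start1 | ε.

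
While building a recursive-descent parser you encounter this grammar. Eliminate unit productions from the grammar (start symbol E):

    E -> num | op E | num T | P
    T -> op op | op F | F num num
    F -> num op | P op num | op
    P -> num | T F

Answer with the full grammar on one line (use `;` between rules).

Unit pairs: E ⇒* {P}.
For each unit pair (A, B), copy every non-unit production of B to A, then drop all unit productions.

E -> num | op E | num T | T F; T -> op op | op F | F num num; F -> num op | P op num | op; P -> num | T F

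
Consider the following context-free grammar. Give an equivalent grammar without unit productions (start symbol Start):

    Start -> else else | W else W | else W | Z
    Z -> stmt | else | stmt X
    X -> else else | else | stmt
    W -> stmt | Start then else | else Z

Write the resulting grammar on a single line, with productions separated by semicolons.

Start -> stmt | else | stmt X | else else | W else W | else W; Z -> stmt | else | stmt X; X -> else else | else | stmt; W -> stmt | Start then else | else Z

Unit pairs: Start ⇒* {Z}.
For each unit pair (A, B), copy every non-unit production of B to A, then drop all unit productions.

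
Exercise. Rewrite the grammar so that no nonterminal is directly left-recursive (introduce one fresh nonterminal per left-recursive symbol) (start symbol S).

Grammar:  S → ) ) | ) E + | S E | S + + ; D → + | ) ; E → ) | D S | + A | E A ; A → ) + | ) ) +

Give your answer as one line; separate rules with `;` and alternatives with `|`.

Left recursion appears on S, E.
For S: α = {E, + +}, β = {) ), ) E +}. Rewrite as S → β S' and S' → α S' | ε.
For E: α = {A}, β = {), D S, + A}. Rewrite as E → β E' and E' → α E' | ε.

S → ) ) S' | ) E + S'; D → + | ); E → ) E' | D S E' | + A E'; A → ) + | ) ) +; S' → E S' | + + S' | eps; E' → A E' | eps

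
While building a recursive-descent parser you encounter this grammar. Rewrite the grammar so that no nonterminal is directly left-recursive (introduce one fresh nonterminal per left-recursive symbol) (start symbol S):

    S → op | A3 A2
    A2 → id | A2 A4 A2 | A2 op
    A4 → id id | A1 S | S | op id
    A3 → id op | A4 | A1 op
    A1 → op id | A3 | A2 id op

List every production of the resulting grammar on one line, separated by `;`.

A2 is directly left-recursive.
For A2: α = {A4 A2, op}, β = {id}. Rewrite as A2 → β A2' and A2' → α A2' | ε.

S → op | A3 A2; A2 → id A2'; A4 → id id | A1 S | S | op id; A3 → id op | A4 | A1 op; A1 → op id | A3 | A2 id op; A2' → A4 A2 A2' | op A2' | ε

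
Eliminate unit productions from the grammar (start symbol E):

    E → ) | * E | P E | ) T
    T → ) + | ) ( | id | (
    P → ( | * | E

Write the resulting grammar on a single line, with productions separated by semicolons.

Unit pairs: P ⇒* {E}.
For every A with A ⇒* B via unit rules, add B's non-unit alternatives to A; then delete every rule of the form X → Y.

E → ) | * E | P E | ) T; T → ) + | ) ( | id | (; P → ) | * E | P E | ) T | ( | *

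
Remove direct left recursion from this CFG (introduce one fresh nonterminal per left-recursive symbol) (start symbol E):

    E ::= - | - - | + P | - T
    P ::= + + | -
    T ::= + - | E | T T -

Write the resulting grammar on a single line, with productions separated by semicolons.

E ::= - | - - | + P | - T; P ::= + + | -; T ::= + - T' | E T'; T' ::= T - T' | ε

T is directly left-recursive.
For T: α = {T -}, β = {+ -, E}. Rewrite as T → β T' and T' → α T' | ε.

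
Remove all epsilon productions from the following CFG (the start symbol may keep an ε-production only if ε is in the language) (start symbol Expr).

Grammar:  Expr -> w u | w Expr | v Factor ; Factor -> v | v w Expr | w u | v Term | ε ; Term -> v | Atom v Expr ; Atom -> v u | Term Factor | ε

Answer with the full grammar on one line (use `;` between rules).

Expr -> w u | w Expr | v Factor | v; Factor -> v | v w Expr | w u | v Term; Term -> v | Atom v Expr | v Expr; Atom -> v u | Term Factor | Term

The nullable symbols are {Atom, Factor}.
ε ∉ L(G), so no ε-production is kept.
For each production, add variants omitting each subset of nullable occurrences: Expr → v Factor gives v Factor | v. Term → Atom v Expr gives Atom v Expr | v Expr. Atom → Term Factor gives Term Factor | Term.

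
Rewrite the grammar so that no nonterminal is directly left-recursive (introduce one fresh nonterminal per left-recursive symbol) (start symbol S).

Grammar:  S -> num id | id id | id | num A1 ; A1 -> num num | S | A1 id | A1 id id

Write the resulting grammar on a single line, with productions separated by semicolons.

Directly left-recursive nonterminal: A1.
For A1: α = {id, id id}, β = {num num, S}. Rewrite as A1 → β A1' and A1' → α A1' | ε.

S -> num id | id id | id | num A1; A1 -> num num A1' | S A1'; A1' -> id A1' | id id A1' | epsilon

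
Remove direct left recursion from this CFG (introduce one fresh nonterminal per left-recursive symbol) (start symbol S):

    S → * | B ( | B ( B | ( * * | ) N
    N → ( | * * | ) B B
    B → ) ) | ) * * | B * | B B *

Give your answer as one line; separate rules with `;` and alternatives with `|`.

B is directly left-recursive.
For B: α = {*, B *}, β = {) ), ) * *}. Rewrite as B → β B' and B' → α B' | ε.

S → * | B ( | B ( B | ( * * | ) N; N → ( | * * | ) B B; B → ) ) B' | ) * * B'; B' → * B' | B * B' | ε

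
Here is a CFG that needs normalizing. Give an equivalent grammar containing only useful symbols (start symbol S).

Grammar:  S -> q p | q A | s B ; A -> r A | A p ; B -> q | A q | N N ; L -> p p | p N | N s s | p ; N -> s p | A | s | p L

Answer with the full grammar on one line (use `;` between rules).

Generating nonterminals: {B, L, N, S}.
Reachable from S after that: {B, L, N, S}.
Removed useless symbols: {A} and every production mentioning them.

S -> q p | s B; B -> q | N N; L -> p p | p N | N s s | p; N -> s p | s | p L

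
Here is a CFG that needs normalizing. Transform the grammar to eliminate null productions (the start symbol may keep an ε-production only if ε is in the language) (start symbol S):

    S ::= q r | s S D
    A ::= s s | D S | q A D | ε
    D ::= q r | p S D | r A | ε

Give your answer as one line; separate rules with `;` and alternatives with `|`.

The nullable symbols are {A, D}.
ε ∉ L(G), so no ε-production is kept.
Expand every rule over subsets of its nullable positions: S → s S D gives s S D | s S. A → D S gives D S | S. A → q A D gives q A D | q A | q D | q. D → p S D gives p S D | p S.

S ::= q r | s S D | s S; A ::= s s | D S | S | q A D | q A | q D | q; D ::= q r | p S D | p S | r A | r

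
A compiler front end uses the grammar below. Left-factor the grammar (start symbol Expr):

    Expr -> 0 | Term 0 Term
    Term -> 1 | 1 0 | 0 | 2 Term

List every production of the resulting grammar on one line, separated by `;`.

Expr -> 0 | Term 0 Term; Term -> 0 | 2 Term | 1 Term1; Term1 -> eps | 0

Term has alternatives sharing prefix '1': factor to Term → 1 Term1 with Term1 → ε | 0.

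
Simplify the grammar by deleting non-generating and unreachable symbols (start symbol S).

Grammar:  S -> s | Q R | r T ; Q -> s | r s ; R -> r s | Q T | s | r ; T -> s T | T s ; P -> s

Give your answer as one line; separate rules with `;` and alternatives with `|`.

S -> s | Q R; Q -> s | r s; R -> r s | s | r

Generating nonterminals: {P, Q, R, S}.
Reachable from S after that: {Q, R, S}.
Removed useless symbols: {P, T} and every production mentioning them.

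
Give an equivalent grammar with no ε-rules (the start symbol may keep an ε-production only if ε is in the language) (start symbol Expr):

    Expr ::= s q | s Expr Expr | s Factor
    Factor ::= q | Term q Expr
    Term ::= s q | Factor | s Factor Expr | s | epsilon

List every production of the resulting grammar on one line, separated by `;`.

Expr ::= s q | s Expr Expr | s Factor; Factor ::= q | Term q Expr | q Expr; Term ::= s q | Factor | s Factor Expr | s

Nullable set = {Term}.
ε ∉ L(G), so no ε-production is kept.
Expand every rule over subsets of its nullable positions: Factor → Term q Expr gives Term q Expr | q Expr.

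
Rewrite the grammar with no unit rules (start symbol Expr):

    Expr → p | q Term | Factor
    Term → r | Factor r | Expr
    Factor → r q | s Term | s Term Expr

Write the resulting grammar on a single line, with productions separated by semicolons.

Unit pairs: Expr ⇒* {Factor}; Term ⇒* {Expr, Factor}.
Replace each nonterminal's rules with the union of the non-unit rules of every nonterminal it unit-derives.

Expr → r q | s Term | s Term Expr | p | q Term; Term → r | Factor r | r q | s Term | s Term Expr | p | q Term; Factor → r q | s Term | s Term Expr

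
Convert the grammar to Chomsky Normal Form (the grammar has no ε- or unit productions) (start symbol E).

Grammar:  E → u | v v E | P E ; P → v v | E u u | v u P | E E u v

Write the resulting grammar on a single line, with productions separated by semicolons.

Introduce a nonterminal for each terminal appearing in a rule of length ≥ 2: X1 → v, X2 → u.
Binarize each right-hand side of length ≥ 3 by chaining fresh nonterminals (Y1, Y2, …): affected rules were E → X1 X1 E; P → E X2 X2; P → X1 X2 P; P → E E X2 X1.

E → u | X1 Y1 | P E; P → X1 X1 | E Y2 | X1 Y3 | E Y4; X1 → v; X2 → u; Y1 → X1 E; Y2 → X2 X2; Y3 → X2 P; Y4 → E Y5; Y5 → X2 X1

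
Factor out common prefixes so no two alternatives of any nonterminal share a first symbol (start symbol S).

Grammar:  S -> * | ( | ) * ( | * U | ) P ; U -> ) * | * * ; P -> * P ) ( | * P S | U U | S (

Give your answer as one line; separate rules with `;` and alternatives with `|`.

S has alternatives sharing prefix '*': factor to S → * S' with S' → ε | U.
S has alternatives sharing prefix ')': factor to S → ) S'' with S'' → * ( | P.
P has alternatives sharing prefix '* P': factor to P → * P P' with P' → ) ( | S.

S -> ( | * S' | ) S''; U -> ) * | * *; P -> U U | S ( | * P P'; S' -> ε | U; S'' -> * ( | P; P' -> ) ( | S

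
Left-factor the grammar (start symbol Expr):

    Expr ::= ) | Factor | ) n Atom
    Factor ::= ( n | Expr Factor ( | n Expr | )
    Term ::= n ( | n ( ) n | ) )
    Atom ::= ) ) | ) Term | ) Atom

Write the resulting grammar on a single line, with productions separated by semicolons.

Expr has alternatives sharing prefix ')': factor to Expr → ) Expr1 with Expr1 → ε | n Atom.
Term has alternatives sharing prefix 'n (': factor to Term → n ( Term1 with Term1 → ε | ) n.
Atom has alternatives sharing prefix ')': factor to Atom → ) Atom1 with Atom1 → ) | Term | Atom.

Expr ::= Factor | ) Expr1; Factor ::= ( n | Expr Factor ( | n Expr | ); Term ::= ) ) | n ( Term1; Atom ::= ) Atom1; Expr1 ::= ε | n Atom; Term1 ::= ε | ) n; Atom1 ::= ) | Term | Atom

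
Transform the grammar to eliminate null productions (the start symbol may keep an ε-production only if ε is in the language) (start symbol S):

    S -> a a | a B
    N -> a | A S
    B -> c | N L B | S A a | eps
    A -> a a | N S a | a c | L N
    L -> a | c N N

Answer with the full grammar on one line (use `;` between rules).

Nullable set = {B}.
ε ∉ L(G), so no ε-production is kept.
For each production, add variants omitting each subset of nullable occurrences: S → a B gives a B | a. B → N L B gives N L B | N L.

S -> a a | a B | a; N -> a | A S; B -> c | N L B | N L | S A a; A -> a a | N S a | a c | L N; L -> a | c N N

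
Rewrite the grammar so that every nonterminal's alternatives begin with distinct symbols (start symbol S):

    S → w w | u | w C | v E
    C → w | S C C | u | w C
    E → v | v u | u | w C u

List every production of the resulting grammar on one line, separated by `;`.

S → u | v E | w S'; C → S C C | u | w C'; E → u | w C u | v E'; S' → w | C; C' → ε | C; E' → ε | u

S has alternatives sharing prefix 'w': factor to S → w S' with S' → w | C.
C has alternatives sharing prefix 'w': factor to C → w C' with C' → ε | C.
E has alternatives sharing prefix 'v': factor to E → v E' with E' → ε | u.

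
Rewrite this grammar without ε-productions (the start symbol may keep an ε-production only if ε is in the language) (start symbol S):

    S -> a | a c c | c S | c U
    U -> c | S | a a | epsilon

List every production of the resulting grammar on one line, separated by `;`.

Nullable nonterminals: {U}.
ε ∉ L(G), so no ε-production is kept.
For each production, add variants omitting each subset of nullable occurrences: S → c U gives c U | c.

S -> a | a c c | c S | c U | c; U -> c | S | a a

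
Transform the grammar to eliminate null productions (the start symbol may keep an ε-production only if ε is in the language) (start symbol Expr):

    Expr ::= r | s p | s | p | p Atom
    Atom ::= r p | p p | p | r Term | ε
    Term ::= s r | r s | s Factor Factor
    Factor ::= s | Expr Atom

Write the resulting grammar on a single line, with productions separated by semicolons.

Expr ::= r | s p | s | p | p Atom; Atom ::= r p | p p | p | r Term; Term ::= s r | r s | s Factor Factor; Factor ::= s | Expr Atom | Expr

Nullable nonterminals: {Atom}.
ε ∉ L(G), so no ε-production is kept.
Add the nullable-subset variants: Factor → Expr Atom gives Expr Atom | Expr.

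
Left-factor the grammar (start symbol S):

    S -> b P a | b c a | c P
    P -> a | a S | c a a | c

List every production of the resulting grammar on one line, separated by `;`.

S has alternatives sharing prefix 'b': factor to S → b S' with S' → P a | c a.
P has alternatives sharing prefix 'a': factor to P → a P' with P' → ε | S.
P has alternatives sharing prefix 'c': factor to P → c P'' with P'' → a a | ε.

S -> c P | b S'; P -> a P' | c P''; S' -> P a | c a; P' -> eps | S; P'' -> a a | eps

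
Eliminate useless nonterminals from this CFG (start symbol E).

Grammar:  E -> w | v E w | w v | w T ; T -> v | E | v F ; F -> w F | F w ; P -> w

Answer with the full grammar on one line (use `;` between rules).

E -> w | v E w | w v | w T; T -> v | E

Generating nonterminals: {E, P, T}.
Reachable from E after that: {E, T}.
Removed useless symbols: {F, P} and every production mentioning them.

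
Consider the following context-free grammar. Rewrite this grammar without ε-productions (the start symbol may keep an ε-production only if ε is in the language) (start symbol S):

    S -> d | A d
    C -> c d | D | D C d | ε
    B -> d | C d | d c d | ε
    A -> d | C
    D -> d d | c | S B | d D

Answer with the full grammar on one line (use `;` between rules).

S -> d | A d; C -> c d | D | D C d | D d; B -> d | C d | d c d; A -> d | C; D -> d d | c | S B | S | d D

Nullable nonterminals: {A, B, C}.
ε ∉ L(G), so no ε-production is kept.
For each production, add variants omitting each subset of nullable occurrences: C → D C d gives D C d | D d. D → S B gives S B | S.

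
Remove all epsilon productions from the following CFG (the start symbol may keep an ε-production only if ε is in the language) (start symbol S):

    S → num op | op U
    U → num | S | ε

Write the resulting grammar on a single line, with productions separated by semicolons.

S → num op | op U | op; U → num | S

Nullable set = {U}.
ε ∉ L(G), so no ε-production is kept.
For each production, add variants omitting each subset of nullable occurrences: S → op U gives op U | op.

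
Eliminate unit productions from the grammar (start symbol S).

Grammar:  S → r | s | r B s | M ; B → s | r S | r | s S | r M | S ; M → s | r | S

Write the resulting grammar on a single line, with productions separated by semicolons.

S → r | s | r B s; B → s | r S | r | s S | r M | r B s; M → r | s | r B s

Unit pairs: B ⇒* {M, S}; M ⇒* {S}; S ⇒* {M}.
For every A with A ⇒* B via unit rules, add B's non-unit alternatives to A; then delete every rule of the form X → Y.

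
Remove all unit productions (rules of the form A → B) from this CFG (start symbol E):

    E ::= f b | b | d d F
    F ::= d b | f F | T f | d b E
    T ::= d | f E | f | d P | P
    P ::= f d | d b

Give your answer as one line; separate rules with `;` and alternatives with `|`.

E ::= f b | b | d d F; F ::= d b | f F | T f | d b E; T ::= f d | d b | d | f E | f | d P; P ::= f d | d b

Unit pairs: T ⇒* {P}.
For every A with A ⇒* B via unit rules, add B's non-unit alternatives to A; then delete every rule of the form X → Y.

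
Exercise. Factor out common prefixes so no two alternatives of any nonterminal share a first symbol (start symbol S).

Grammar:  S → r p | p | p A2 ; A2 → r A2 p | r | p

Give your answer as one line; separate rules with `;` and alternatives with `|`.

S → r p | p S'; A2 → p | r A2'; S' → epsilon | A2; A2' → A2 p | epsilon

S has alternatives sharing prefix 'p': factor to S → p S' with S' → ε | A2.
A2 has alternatives sharing prefix 'r': factor to A2 → r A2' with A2' → A2 p | ε.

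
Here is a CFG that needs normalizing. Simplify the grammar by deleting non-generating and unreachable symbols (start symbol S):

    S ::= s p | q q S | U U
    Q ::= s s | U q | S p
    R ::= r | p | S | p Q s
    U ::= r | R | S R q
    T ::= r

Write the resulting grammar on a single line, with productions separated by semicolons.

S ::= s p | q q S | U U; Q ::= s s | U q | S p; R ::= r | p | S | p Q s; U ::= r | R | S R q

Generating nonterminals: {Q, R, S, T, U}.
Reachable from S after that: {Q, R, S, U}.
Removed useless symbols: {T} and every production mentioning them.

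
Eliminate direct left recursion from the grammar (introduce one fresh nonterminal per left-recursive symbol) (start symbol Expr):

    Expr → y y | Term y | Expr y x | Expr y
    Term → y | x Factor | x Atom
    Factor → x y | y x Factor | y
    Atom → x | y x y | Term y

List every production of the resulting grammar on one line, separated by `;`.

Expr → y y Expr1 | Term y Expr1; Term → y | x Factor | x Atom; Factor → x y | y x Factor | y; Atom → x | y x y | Term y; Expr1 → y x Expr1 | y Expr1 | eps

Left recursion appears on Expr.
For Expr: α = {y x, y}, β = {y y, Term y}. Rewrite as Expr → β Expr1 and Expr1 → α Expr1 | ε.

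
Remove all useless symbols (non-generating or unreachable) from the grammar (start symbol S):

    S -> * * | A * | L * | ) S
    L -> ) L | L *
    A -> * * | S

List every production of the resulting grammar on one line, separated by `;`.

S -> * * | A * | ) S; A -> * * | S

Generating nonterminals: {A, S}.
Reachable from S after that: {A, S}.
Removed useless symbols: {L} and every production mentioning them.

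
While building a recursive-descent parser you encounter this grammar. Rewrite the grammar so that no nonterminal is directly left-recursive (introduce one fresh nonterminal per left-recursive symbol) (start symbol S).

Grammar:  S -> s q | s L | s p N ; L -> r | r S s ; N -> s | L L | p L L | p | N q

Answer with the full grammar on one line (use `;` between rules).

S -> s q | s L | s p N; L -> r | r S s; N -> s N' | L L N' | p L L N' | p N'; N' -> q N' | epsilon

Directly left-recursive nonterminal: N.
For N: α = {q}, β = {s, L L, p L L, p}. Rewrite as N → β N' and N' → α N' | ε.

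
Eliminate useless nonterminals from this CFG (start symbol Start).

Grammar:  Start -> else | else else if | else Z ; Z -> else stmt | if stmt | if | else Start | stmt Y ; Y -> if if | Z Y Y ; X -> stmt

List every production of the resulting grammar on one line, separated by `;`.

Generating nonterminals: {Start, X, Y, Z}.
Reachable from Start after that: {Start, Y, Z}.
Removed useless symbols: {X} and every production mentioning them.

Start -> else | else else if | else Z; Z -> else stmt | if stmt | if | else Start | stmt Y; Y -> if if | Z Y Y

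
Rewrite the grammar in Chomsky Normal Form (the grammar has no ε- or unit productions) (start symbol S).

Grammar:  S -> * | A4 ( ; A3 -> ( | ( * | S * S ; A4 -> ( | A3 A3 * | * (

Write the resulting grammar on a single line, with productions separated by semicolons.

S -> * | A4 X1; A3 -> ( | X1 X2 | S Y1; A4 -> ( | A3 Y2 | X2 X1; X1 -> (; X2 -> *; Y1 -> X2 S; Y2 -> A3 X2

Introduce a nonterminal for each terminal appearing in a rule of length ≥ 2: X1 → (, X2 → *.
Binarize each right-hand side of length ≥ 3 by chaining fresh nonterminals (Y1, Y2, …): affected rules were A3 → S X2 S; A4 → A3 A3 X2.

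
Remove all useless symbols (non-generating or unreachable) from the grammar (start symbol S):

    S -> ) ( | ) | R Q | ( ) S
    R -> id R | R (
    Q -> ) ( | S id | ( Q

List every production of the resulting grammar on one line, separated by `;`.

S -> ) ( | ) | ( ) S

Generating nonterminals: {Q, S}.
Reachable from S after that: {S}.
Removed useless symbols: {Q, R} and every production mentioning them.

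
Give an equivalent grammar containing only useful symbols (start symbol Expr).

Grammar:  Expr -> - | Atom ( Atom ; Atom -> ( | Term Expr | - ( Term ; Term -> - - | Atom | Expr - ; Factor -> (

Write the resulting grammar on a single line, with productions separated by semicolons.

Expr -> - | Atom ( Atom; Atom -> ( | Term Expr | - ( Term; Term -> - - | Atom | Expr -

Generating nonterminals: {Atom, Expr, Factor, Term}.
Reachable from Expr after that: {Atom, Expr, Term}.
Removed useless symbols: {Factor} and every production mentioning them.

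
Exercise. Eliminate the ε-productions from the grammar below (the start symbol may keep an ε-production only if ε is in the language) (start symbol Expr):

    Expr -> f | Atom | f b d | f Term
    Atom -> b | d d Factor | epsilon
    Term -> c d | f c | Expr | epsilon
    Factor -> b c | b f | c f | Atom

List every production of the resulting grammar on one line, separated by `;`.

Nullable set = {Atom, Expr, Factor, Term}.
ε ∈ L(G) since Expr is nullable, so keep Expr → ε.
Add the nullable-subset variants: Atom → d d Factor gives d d Factor | d d.

Expr -> f | Atom | f b d | f Term | ε; Atom -> b | d d Factor | d d; Term -> c d | f c | Expr; Factor -> b c | b f | c f | Atom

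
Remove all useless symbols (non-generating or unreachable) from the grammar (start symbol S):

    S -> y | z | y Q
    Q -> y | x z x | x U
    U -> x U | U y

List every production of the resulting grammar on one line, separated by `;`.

S -> y | z | y Q; Q -> y | x z x

Generating nonterminals: {Q, S}.
Reachable from S after that: {Q, S}.
Removed useless symbols: {U} and every production mentioning them.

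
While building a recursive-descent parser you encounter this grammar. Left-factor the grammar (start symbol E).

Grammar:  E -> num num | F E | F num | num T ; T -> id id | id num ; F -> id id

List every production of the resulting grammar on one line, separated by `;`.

E has alternatives sharing prefix 'num': factor to E → num E' with E' → num | T.
E has alternatives sharing prefix 'F': factor to E → F E'' with E'' → E | num.
T has alternatives sharing prefix 'id': factor to T → id T' with T' → id | num.

E -> num E' | F E''; T -> id T'; F -> id id; E' -> num | T; E'' -> E | num; T' -> id | num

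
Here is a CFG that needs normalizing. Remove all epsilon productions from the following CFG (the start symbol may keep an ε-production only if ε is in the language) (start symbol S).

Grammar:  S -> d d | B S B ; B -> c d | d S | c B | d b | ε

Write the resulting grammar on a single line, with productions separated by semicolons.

The nullable symbols are {B}.
ε ∉ L(G), so no ε-production is kept.
Expand every rule over subsets of its nullable positions: S → B S B gives B S B | B S | S B. B → c B gives c B | c.

S -> d d | B S B | B S | S B; B -> c d | d S | c B | c | d b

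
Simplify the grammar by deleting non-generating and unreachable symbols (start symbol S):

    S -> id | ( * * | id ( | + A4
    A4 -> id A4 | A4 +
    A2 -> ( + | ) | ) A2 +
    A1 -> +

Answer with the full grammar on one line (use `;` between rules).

S -> id | ( * * | id (

Generating nonterminals: {A1, A2, S}.
Reachable from S after that: {S}.
Removed useless symbols: {A1, A2, A4} and every production mentioning them.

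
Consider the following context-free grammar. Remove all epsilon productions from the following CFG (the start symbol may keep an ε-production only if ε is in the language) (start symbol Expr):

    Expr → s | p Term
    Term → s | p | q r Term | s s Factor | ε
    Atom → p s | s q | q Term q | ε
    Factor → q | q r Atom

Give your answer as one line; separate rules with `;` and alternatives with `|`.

Expr → s | p Term | p; Term → s | p | q r Term | q r | s s Factor; Atom → p s | s q | q Term q | q q; Factor → q | q r Atom | q r

The nullable symbols are {Atom, Term}.
ε ∉ L(G), so no ε-production is kept.
For each production, add variants omitting each subset of nullable occurrences: Expr → p Term gives p Term | p. Term → q r Term gives q r Term | q r. Atom → q Term q gives q Term q | q q. Factor → q r Atom gives q r Atom | q r.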